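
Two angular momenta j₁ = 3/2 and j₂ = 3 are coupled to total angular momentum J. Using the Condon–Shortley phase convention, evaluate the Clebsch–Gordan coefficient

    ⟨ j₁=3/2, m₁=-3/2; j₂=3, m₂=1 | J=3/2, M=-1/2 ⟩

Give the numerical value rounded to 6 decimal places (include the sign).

triangle: 3!·0!·3!/7! = 36/5040
(j±m)!: 0!·3!·4!·2!·1!·2! = 576
prefactor² = (2J+1)·Δ·N² = 576/35
  k=3: −1/(3!·0!·0!·1!·0!·2!) = -1/12
Σ = -1/12  ⇒  CG² = 576/35·(-1/12)² = 4/35
CG = −√(4/35) = -0.338062

−√(4/35) = -0.338062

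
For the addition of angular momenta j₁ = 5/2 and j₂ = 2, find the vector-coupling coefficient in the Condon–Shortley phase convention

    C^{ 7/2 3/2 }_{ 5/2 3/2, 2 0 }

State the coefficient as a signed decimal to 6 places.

√[8·1!4!3!/9! · 4!1!2!2!5!2!] = √(512/7)
  +(−1)^0/∏(0,1,1,2,3,1)! = 1/12  (running 1/12)
  +(−1)^1/∏(1,0,0,1,4,2)! = -1/48  (running 1/16)
⟨..|..⟩ = √(512/7)·(1/16) = +0.534522

+√(2/7) = +0.534522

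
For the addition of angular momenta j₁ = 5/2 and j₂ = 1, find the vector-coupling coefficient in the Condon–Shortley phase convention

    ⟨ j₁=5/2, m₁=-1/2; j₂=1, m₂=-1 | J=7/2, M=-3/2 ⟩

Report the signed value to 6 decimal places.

triangle: 0!*5!*2!/8! = 240/40320
(j±m)!: 2!*3!*0!*2!*2!*5! = 5760
prefactor² = (2J+1)*Δ*N² = 1920/7
  k=0: +1/(0!*0!*3!*0!*2!*2!) = 1/24
Σ = 1/24  ⇒  CG² = 1920/7*1/24² = 10/21
CG = +√(10/21) = +0.690066

+√(10/21) ≈ +0.690066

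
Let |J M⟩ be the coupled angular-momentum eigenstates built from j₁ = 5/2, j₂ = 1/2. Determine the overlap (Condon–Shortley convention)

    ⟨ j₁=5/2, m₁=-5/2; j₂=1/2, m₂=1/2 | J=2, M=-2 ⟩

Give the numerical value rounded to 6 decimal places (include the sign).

−√(5/6) ≈ -0.912871

j₁+j₂−J=1  J+j₁−j₂=4  J−j₁+j₂=0  j₁+j₂+J+1=6
(j₁±m₁, j₂±m₂, J±M) = (0,5,1,0,0,4)
P² = 480
sum k=1..1:
  [1] −1/24 = -1/24
S = -1/24
C² = P²·S² = 5/6 ; C = -0.912871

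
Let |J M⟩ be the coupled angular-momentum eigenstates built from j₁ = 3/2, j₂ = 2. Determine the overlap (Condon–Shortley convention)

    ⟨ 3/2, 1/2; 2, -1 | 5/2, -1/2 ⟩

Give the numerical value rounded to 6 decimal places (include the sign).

+0.597614  (= +√(5/14))

j₁+j₂−J=1  J+j₁−j₂=2  J−j₁+j₂=3  j₁+j₂+J+1=7
(j₁±m₁, j₂±m₂, J±M) = (2,1,1,3,2,3)
P² = 72/35
sum k=0..1:
  [0] +1/2 = 1/2
  [1] −1/12 = -1/12
S = 5/12
C² = P²·S² = 5/14 ; C = +0.597614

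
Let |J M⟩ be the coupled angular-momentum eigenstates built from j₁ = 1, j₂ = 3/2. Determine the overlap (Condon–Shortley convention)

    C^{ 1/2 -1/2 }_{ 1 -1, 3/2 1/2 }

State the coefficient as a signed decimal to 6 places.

√[2·2!0!1!/4! · 0!2!2!1!0!1!] = √(2/3)
  +(−1)^2/∏(2,0,0,0,0,1)! = 1/2  (running 1/2)
⟨..|..⟩ = √(2/3)·(1/2) = +0.408248

+0.408248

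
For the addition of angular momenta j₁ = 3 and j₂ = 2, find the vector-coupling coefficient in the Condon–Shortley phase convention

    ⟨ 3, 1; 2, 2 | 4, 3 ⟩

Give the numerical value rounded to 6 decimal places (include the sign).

−√(1/2) = -0.707107

triangle: 1!·5!·3!/10! = 720/3628800
(j±m)!: 4!·2!·4!·0!·7!·1! = 5806080
prefactor² = (2J+1)·Δ·N² = 10368
  k=1: −1/(1!·0!·1!·3!·4!·0!) = -1/144
Σ = -1/144  ⇒  CG² = 10368·(-1/144)² = 1/2
CG = −√(1/2) = -0.707107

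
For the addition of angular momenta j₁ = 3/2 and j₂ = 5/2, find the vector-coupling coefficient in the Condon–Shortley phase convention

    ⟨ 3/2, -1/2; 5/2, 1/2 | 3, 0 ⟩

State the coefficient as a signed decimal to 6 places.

triangle: 1!·2!·4!/8! = 48/40320
(j±m)!: 1!·2!·3!·2!·3!·3! = 864
prefactor² = (2J+1)·Δ·N² = 36/5
  k=0: +1/(0!·1!·2!·3!·0!·1!) = 1/12
  k=1: −1/(1!·0!·1!·2!·1!·2!) = -1/4
Σ = -1/6  ⇒  CG² = 36/5·(-1/6)² = 1/5
CG = −√(1/5) = -0.447214

−√(1/5) ≈ -0.447214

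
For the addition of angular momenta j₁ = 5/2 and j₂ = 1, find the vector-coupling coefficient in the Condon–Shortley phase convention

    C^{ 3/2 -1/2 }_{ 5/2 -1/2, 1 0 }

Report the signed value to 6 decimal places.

√[4·2!3!0!/6! · 2!3!1!1!1!2!] = √(8/5)
  +(−1)^1/∏(1,1,2,0,1,0)! = -1/2  (running -1/2)
⟨..|..⟩ = √(8/5)·(-1/2) = -0.632456

−√(2/5) ≈ -0.632456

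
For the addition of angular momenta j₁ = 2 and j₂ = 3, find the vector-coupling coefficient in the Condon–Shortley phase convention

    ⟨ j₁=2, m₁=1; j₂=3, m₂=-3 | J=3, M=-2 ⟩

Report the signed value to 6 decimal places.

+0.645497  (= +√(5/12))

triangle: 2!*2!*4!/9! = 96/362880
(j±m)!: 3!*1!*0!*6!*1!*5! = 518400
prefactor² = (2J+1)*Δ*N² = 960
  k=0: +1/(0!*2!*1!*0!*1!*4!) = 1/48
Σ = 1/48  ⇒  CG² = 960*1/48² = 5/12
CG = +√(5/12) = +0.645497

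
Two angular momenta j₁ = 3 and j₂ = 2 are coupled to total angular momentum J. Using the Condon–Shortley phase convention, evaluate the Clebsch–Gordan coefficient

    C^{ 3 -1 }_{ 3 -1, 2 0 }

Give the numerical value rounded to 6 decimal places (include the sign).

-0.387298  (= −√(3/20))

j₁+j₂−J=2  J+j₁−j₂=4  J−j₁+j₂=2  j₁+j₂+J+1=9
(j₁±m₁, j₂±m₂, J±M) = (2,4,2,2,2,4)
P² = 256/15
sum k=0..2:
  [0] +1/96 = 1/96
  [1] −1/6 = -1/6
  [2] +1/16 = 1/16
S = -3/32
C² = P²·S² = 3/20 ; C = -0.387298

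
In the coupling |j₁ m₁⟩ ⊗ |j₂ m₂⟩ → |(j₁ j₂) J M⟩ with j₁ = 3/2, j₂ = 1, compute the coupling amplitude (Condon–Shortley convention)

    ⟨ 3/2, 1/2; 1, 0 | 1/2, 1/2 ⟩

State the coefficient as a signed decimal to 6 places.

−√(1/3) = -0.577350

j₁+j₂−J=2  J+j₁−j₂=1  J−j₁+j₂=0  j₁+j₂+J+1=4
(j₁±m₁, j₂±m₂, J±M) = (2,1,1,1,1,0)
P² = 1/3
sum k=1..1:
  [1] −1/1 = -1
S = -1
C² = P²·S² = 1/3 ; C = -0.577350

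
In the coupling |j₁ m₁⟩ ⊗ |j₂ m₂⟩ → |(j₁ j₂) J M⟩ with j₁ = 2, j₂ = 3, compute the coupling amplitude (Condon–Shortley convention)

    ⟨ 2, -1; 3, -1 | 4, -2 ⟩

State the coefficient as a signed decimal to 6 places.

-0.188982

√[9·1!3!5!/10! · 1!3!2!4!2!6!] = √(5184/7)
  +(−1)^0/∏(0,1,3,2,0,3)! = 1/72  (running 1/72)
  +(−1)^1/∏(1,0,2,1,1,4)! = -1/48  (running -1/144)
⟨..|..⟩ = √(5184/7)·(-1/144) = -0.188982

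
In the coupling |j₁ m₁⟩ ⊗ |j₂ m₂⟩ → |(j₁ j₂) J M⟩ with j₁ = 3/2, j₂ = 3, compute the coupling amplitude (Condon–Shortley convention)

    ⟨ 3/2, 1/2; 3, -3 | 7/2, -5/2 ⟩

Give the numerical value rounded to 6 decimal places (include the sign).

triangle: 1!*2!*5!/9! = 240/362880
(j±m)!: 2!*1!*0!*6!*1!*6! = 1036800
prefactor² = (2J+1)*Δ*N² = 38400/7
  k=0: +1/(0!*1!*1!*0!*1!*5!) = 1/120
Σ = 1/120  ⇒  CG² = 38400/7*1/120² = 8/21
CG = +√(8/21) = +0.617213

+√(8/21) = +0.617213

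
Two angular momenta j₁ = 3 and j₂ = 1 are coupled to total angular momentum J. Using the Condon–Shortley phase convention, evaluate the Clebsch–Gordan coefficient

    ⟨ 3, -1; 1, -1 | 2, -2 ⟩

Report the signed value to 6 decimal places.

+√(1/21) = +0.218218

j₁+j₂−J=2  J+j₁−j₂=4  J−j₁+j₂=0  j₁+j₂+J+1=7
(j₁±m₁, j₂±m₂, J±M) = (2,4,0,2,0,4)
P² = 768/7
sum k=0..0:
  [0] +1/48 = 1/48
S = 1/48
C² = P²·S² = 1/21 ; C = +0.218218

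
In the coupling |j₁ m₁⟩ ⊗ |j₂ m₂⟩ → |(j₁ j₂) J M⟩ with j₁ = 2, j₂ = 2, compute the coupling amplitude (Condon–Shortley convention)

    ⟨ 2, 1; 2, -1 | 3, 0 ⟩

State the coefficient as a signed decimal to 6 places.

+0.632456  (= +√(2/5))

√[7·1!3!3!/8! · 3!1!1!3!3!3!] = √(81/10)
  +(−1)^0/∏(0,1,1,1,2,2)! = 1/4  (running 1/4)
  +(−1)^1/∏(1,0,0,0,3,3)! = -1/36  (running 2/9)
⟨..|..⟩ = √(81/10)·(2/9) = +0.632456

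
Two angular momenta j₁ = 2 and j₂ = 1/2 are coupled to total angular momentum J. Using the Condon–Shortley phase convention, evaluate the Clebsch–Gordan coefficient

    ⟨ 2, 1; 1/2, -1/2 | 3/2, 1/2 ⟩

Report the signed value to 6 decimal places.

√[4·1!3!0!/5! · 3!1!0!1!2!1!] = √(12/5)
  +(−1)^0/∏(0,1,1,0,2,0)! = 1/2  (running 1/2)
⟨..|..⟩ = √(12/5)·(1/2) = +0.774597

+0.774597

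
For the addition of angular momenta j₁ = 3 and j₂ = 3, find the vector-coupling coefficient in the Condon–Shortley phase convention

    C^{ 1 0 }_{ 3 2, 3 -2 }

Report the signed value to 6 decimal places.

-0.377964  (= −√(1/7))

√[3·5!1!1!/8! · 5!1!1!5!1!1!] = √(900/7)
  +(−1)^0/∏(0,5,1,1,0,0)! = 1/120  (running 1/120)
  +(−1)^1/∏(1,4,0,0,1,1)! = -1/24  (running -1/30)
⟨..|..⟩ = √(900/7)·(-1/30) = -0.377964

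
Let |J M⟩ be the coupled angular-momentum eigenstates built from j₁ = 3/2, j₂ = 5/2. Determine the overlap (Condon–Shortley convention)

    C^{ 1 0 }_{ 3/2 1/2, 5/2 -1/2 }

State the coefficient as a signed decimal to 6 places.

√[3·3!0!2!/6! · 2!1!2!3!1!1!] = √(6/5)
  +(−1)^1/∏(1,2,0,1,0,1)! = -1/2  (running -1/2)
⟨..|..⟩ = √(6/5)·(-1/2) = -0.547723

−√(3/10) ≈ -0.547723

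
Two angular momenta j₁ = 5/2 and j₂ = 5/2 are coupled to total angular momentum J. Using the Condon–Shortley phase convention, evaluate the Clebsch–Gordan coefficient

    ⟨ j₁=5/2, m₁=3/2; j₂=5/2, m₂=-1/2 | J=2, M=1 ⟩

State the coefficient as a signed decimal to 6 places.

-0.377964

j₁+j₂−J=3  J+j₁−j₂=2  J−j₁+j₂=2  j₁+j₂+J+1=8
(j₁±m₁, j₂±m₂, J±M) = (4,1,2,3,3,1)
P² = 36/7
sum k=0..1:
  [0] +1/12 = 1/12
  [1] −1/4 = -1/4
S = -1/6
C² = P²·S² = 1/7 ; C = -0.377964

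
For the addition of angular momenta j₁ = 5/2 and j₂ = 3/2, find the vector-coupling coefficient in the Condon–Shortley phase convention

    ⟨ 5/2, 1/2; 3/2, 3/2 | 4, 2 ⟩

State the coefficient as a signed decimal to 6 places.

+0.597614  (= +√(5/14))

triangle: 0!*5!*3!/9! = 720/362880
(j±m)!: 3!*2!*3!*0!*6!*2! = 103680
prefactor² = (2J+1)*Δ*N² = 12960/7
  k=0: +1/(0!*0!*2!*3!*3!*0!) = 1/72
Σ = 1/72  ⇒  CG² = 12960/7*1/72² = 5/14
CG = +√(5/14) = +0.597614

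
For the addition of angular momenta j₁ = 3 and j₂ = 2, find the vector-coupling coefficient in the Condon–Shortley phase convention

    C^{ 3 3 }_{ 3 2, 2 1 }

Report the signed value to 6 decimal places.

√[7·2!4!2!/9! · 5!1!3!1!6!0!] = √(960)
  +(−1)^1/∏(1,1,0,2,4,0)! = -1/48  (running -1/48)
⟨..|..⟩ = √(960)·(-1/48) = -0.645497

-0.645497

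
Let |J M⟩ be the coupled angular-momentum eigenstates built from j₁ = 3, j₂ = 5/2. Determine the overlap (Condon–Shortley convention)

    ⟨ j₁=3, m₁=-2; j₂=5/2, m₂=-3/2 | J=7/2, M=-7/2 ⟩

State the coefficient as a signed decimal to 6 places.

j₁+j₂−J=2  J+j₁−j₂=4  J−j₁+j₂=3  j₁+j₂+J+1=10
(j₁±m₁, j₂±m₂, J±M) = (1,5,1,4,0,7)
P² = 9216
sum k=1..1:
  [1] −1/144 = -1/144
S = -1/144
C² = P²·S² = 4/9 ; C = -0.666667

−√(4/9) ≈ -0.666667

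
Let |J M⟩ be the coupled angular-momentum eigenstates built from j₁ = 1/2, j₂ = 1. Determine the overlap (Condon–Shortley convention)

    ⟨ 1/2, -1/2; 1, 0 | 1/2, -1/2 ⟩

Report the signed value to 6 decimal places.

-0.577350

√[2·1!0!1!/3! · 0!1!1!1!0!1!] = √(1/3)
  +(−1)^1/∏(1,0,0,0,0,1)! = -1  (running -1)
⟨..|..⟩ = √(1/3)·(-1) = -0.577350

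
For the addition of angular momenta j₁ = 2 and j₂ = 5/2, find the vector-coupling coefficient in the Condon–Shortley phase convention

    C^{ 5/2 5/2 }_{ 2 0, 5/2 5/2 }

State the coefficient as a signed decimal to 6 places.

+0.597614  (= +√(5/14))

√[6·2!2!3!/8! · 2!2!5!0!5!0!] = √(1440/7)
  +(−1)^2/∏(2,0,0,3,2,0)! = 1/24  (running 1/24)
⟨..|..⟩ = √(1440/7)·(1/24) = +0.597614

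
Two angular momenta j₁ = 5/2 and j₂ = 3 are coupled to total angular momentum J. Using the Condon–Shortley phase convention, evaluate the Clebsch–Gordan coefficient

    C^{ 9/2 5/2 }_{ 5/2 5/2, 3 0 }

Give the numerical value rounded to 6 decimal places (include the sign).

+√(25/66) = +0.615457

j₁+j₂−J=1  J+j₁−j₂=4  J−j₁+j₂=5  j₁+j₂+J+1=11
(j₁±m₁, j₂±m₂, J±M) = (5,0,3,3,7,2)
P² = 345600/11
sum k=0..0:
  [0] +1/288 = 1/288
S = 1/288
C² = P²·S² = 25/66 ; C = +0.615457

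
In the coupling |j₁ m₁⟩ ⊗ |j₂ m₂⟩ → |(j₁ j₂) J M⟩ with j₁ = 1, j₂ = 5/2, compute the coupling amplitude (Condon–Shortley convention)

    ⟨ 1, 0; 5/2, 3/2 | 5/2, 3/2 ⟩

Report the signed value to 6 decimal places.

−√(9/35) ≈ -0.507093

√[6·1!1!4!/7! · 1!1!4!1!4!1!] = √(576/35)
  +(−1)^0/∏(0,1,1,4,0,0)! = 1/24  (running 1/24)
  +(−1)^1/∏(1,0,0,3,1,1)! = -1/6  (running -1/8)
⟨..|..⟩ = √(576/35)·(-1/8) = -0.507093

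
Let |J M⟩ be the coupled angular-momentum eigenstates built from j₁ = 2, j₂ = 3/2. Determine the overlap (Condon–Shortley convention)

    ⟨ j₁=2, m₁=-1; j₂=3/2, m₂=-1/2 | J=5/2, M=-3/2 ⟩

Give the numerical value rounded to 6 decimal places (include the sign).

j₁+j₂−J=1  J+j₁−j₂=3  J−j₁+j₂=2  j₁+j₂+J+1=7
(j₁±m₁, j₂±m₂, J±M) = (1,3,1,2,1,4)
P² = 144/35
sum k=0..1:
  [0] +1/6 = 1/6
  [1] −1/4 = -1/4
S = -1/12
C² = P²·S² = 1/35 ; C = -0.169031

−√(1/35) ≈ -0.169031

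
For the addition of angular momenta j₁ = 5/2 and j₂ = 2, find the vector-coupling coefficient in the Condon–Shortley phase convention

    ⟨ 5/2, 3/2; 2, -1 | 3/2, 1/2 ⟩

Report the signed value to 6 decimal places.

triangle: 3!×2!×1!/7! = 12/5040
(j±m)!: 4!×1!×1!×3!×2!×1! = 288
prefactor² = (2J+1)×Δ×N² = 96/35
  k=0: +1/(0!×3!×1!×1!×1!×0!) = 1/6
  k=1: −1/(1!×2!×0!×0!×2!×1!) = -1/4
Σ = -1/12  ⇒  CG² = 96/35×(-1/12)² = 2/105
CG = −√(2/105) = -0.138013

-0.138013  (= −√(2/105))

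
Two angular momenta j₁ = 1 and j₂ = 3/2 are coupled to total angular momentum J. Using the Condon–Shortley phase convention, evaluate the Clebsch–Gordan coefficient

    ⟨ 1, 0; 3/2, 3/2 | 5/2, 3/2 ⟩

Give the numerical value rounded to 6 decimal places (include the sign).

√[6·0!2!3!/6! · 1!1!3!0!4!1!] = √(72/5)
  +(−1)^0/∏(0,0,1,3,1,0)! = 1/6  (running 1/6)
⟨..|..⟩ = √(72/5)·(1/6) = +0.632456

+√(2/5) ≈ +0.632456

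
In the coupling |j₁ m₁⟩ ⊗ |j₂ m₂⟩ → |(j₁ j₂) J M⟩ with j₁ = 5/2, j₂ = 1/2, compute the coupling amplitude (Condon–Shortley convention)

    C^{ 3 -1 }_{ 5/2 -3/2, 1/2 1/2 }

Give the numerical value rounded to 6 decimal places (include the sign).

triangle: 0!×5!×1!/7! = 120/5040
(j±m)!: 1!×4!×1!×0!×2!×4! = 1152
prefactor² = (2J+1)×Δ×N² = 192
  k=0: +1/(0!×0!×4!×1!×1!×0!) = 1/24
Σ = 1/24  ⇒  CG² = 192×1/24² = 1/3
CG = +√(1/3) = +0.577350

+0.577350  (= +√(1/3))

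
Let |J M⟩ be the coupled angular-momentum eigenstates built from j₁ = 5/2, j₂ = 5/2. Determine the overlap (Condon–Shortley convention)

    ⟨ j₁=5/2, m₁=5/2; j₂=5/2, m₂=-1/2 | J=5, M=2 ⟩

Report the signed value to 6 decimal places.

+0.288675  (= +√(1/12))

j₁+j₂−J=0  J+j₁−j₂=5  J−j₁+j₂=5  j₁+j₂+J+1=11
(j₁±m₁, j₂±m₂, J±M) = (5,0,2,3,7,3)
P² = 172800
sum k=0..0:
  [0] +1/1440 = 1/1440
S = 1/1440
C² = P²·S² = 1/12 ; C = +0.288675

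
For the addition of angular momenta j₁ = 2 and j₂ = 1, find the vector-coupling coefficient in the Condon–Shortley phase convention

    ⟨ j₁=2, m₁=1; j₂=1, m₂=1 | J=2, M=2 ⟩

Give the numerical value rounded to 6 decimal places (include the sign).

j₁+j₂−J=1  J+j₁−j₂=3  J−j₁+j₂=1  j₁+j₂+J+1=6
(j₁±m₁, j₂±m₂, J±M) = (3,1,2,0,4,0)
P² = 12
sum k=1..1:
  [1] −1/6 = -1/6
S = -1/6
C² = P²·S² = 1/3 ; C = -0.577350

-0.577350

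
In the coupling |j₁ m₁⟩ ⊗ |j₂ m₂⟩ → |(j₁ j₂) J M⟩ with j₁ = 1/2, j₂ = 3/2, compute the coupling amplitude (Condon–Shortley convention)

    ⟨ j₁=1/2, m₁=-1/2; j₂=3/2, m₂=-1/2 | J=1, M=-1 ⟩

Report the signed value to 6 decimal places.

-0.500000  (= −√(1/4))

j₁+j₂−J=1  J+j₁−j₂=0  J−j₁+j₂=2  j₁+j₂+J+1=4
(j₁±m₁, j₂±m₂, J±M) = (0,1,1,2,0,2)
P² = 1
sum k=1..1:
  [1] −1/2 = -1/2
S = -1/2
C² = P²·S² = 1/4 ; C = -0.500000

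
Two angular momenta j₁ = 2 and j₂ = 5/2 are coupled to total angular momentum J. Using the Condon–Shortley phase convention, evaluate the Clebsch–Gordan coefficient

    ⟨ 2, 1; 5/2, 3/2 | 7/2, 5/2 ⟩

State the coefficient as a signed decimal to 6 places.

−√(1/63) ≈ -0.125988

j₁+j₂−J=1  J+j₁−j₂=3  J−j₁+j₂=4  j₁+j₂+J+1=9
(j₁±m₁, j₂±m₂, J±M) = (3,1,4,1,6,1)
P² = 2304/7
sum k=0..1:
  [0] +1/48 = 1/48
  [1] −1/36 = -1/36
S = -1/144
C² = P²·S² = 1/63 ; C = -0.125988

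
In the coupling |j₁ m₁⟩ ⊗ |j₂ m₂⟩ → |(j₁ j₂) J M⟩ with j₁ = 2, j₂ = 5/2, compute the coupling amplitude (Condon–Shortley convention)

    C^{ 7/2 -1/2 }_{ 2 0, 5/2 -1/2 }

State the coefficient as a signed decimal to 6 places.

+√(4/105) ≈ +0.195180

j₁+j₂−J=1  J+j₁−j₂=3  J−j₁+j₂=4  j₁+j₂+J+1=9
(j₁±m₁, j₂±m₂, J±M) = (2,2,2,3,3,4)
P² = 768/35
sum k=0..1:
  [0] +1/8 = 1/8
  [1] −1/12 = -1/12
S = 1/24
C² = P²·S² = 4/105 ; C = +0.195180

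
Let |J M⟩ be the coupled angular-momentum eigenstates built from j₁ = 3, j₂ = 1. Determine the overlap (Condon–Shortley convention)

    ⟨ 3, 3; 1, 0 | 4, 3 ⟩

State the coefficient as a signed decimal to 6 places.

j₁+j₂−J=0  J+j₁−j₂=6  J−j₁+j₂=2  j₁+j₂+J+1=9
(j₁±m₁, j₂±m₂, J±M) = (6,0,1,1,7,1)
P² = 129600
sum k=0..0:
  [0] +1/720 = 1/720
S = 1/720
C² = P²·S² = 1/4 ; C = +0.500000

+0.500000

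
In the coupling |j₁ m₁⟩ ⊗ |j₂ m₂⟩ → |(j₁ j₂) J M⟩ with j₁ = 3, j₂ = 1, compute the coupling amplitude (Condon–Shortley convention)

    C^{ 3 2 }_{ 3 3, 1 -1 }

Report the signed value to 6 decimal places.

+√(1/4) ≈ +0.500000

triangle: 1!·5!·1!/8! = 120/40320
(j±m)!: 6!·0!·0!·2!·5!·1! = 172800
prefactor² = (2J+1)·Δ·N² = 3600
  k=0: +1/(0!·1!·0!·0!·5!·1!) = 1/120
Σ = 1/120  ⇒  CG² = 3600·1/120² = 1/4
CG = +√(1/4) = +0.500000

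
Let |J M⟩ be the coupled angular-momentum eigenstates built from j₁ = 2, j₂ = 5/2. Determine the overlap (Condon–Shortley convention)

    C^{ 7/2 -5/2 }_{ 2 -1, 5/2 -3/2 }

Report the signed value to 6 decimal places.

triangle: 1!*3!*4!/9! = 144/362880
(j±m)!: 1!*3!*1!*4!*1!*6! = 103680
prefactor² = (2J+1)*Δ*N² = 2304/7
  k=0: +1/(0!*1!*3!*1!*0!*3!) = 1/36
  k=1: −1/(1!*0!*2!*0!*1!*4!) = -1/48
Σ = 1/144  ⇒  CG² = 2304/7*1/144² = 1/63
CG = +√(1/63) = +0.125988

+√(1/63) ≈ +0.125988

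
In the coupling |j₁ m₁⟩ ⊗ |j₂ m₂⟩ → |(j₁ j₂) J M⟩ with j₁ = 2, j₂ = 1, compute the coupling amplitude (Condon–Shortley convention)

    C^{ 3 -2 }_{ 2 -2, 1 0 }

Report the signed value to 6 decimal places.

+0.577350  (= +√(1/3))

triangle: 0!×4!×2!/7! = 48/5040
(j±m)!: 0!×4!×1!×1!×1!×5! = 2880
prefactor² = (2J+1)×Δ×N² = 192
  k=0: +1/(0!×0!×4!×1!×0!×1!) = 1/24
Σ = 1/24  ⇒  CG² = 192×1/24² = 1/3
CG = +√(1/3) = +0.577350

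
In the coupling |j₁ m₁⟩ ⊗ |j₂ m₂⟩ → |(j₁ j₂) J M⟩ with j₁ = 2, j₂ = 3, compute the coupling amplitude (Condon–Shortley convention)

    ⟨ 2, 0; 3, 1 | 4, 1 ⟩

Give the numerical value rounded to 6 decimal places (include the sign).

j₁+j₂−J=1  J+j₁−j₂=3  J−j₁+j₂=5  j₁+j₂+J+1=10
(j₁±m₁, j₂±m₂, J±M) = (2,2,4,2,5,3)
P² = 1728/7
sum k=0..1:
  [0] +1/48 = 1/48
  [1] −1/24 = -1/24
S = -1/48
C² = P²·S² = 3/28 ; C = -0.327327

-0.327327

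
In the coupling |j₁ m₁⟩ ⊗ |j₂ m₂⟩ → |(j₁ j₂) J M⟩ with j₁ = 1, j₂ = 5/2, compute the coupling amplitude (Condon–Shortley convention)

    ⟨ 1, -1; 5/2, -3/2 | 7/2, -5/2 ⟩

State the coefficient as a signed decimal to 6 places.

triangle: 0!*2!*5!/8! = 240/40320
(j±m)!: 0!*2!*1!*4!*1!*6! = 34560
prefactor² = (2J+1)*Δ*N² = 11520/7
  k=0: +1/(0!*0!*2!*1!*0!*4!) = 1/48
Σ = 1/48  ⇒  CG² = 11520/7*1/48² = 5/7
CG = +√(5/7) = +0.845154

+√(5/7) = +0.845154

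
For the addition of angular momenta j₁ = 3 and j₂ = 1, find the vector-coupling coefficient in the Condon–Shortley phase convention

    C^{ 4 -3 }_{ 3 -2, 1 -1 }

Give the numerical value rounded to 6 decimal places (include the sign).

+√(3/4) = +0.866025

triangle: 0!*6!*2!/9! = 1440/362880
(j±m)!: 1!*5!*0!*2!*1!*7! = 1209600
prefactor² = (2J+1)*Δ*N² = 43200
  k=0: +1/(0!*0!*5!*0!*1!*2!) = 1/240
Σ = 1/240  ⇒  CG² = 43200*1/240² = 3/4
CG = +√(3/4) = +0.866025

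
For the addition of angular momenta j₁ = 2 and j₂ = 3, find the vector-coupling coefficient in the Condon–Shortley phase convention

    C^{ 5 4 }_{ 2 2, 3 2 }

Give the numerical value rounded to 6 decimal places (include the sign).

√[11·0!4!6!/11! · 4!0!5!1!9!1!] = √(4976640)
  +(−1)^0/∏(0,0,0,5,4,1)! = 1/2880  (running 1/2880)
⟨..|..⟩ = √(4976640)·(1/2880) = +0.774597

+0.774597  (= +√(3/5))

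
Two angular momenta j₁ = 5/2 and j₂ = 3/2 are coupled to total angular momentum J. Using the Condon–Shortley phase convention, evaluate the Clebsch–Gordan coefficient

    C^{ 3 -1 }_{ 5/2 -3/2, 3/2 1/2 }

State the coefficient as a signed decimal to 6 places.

-0.639010

triangle: 1!·4!·2!/8! = 48/40320
(j±m)!: 1!·4!·2!·1!·2!·4! = 2304
prefactor² = (2J+1)·Δ·N² = 96/5
  k=0: +1/(0!·1!·4!·2!·0!·0!) = 1/48
  k=1: −1/(1!·0!·3!·1!·1!·1!) = -1/6
Σ = -7/48  ⇒  CG² = 96/5·(-7/48)² = 49/120
CG = −√(49/120) = -0.639010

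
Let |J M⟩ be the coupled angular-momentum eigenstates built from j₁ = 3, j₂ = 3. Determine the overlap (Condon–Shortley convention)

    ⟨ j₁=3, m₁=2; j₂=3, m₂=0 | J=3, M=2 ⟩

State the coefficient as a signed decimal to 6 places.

triangle: 3!·3!·3!/10! = 216/3628800
(j±m)!: 5!·1!·3!·3!·5!·1! = 518400
prefactor² = (2J+1)·Δ·N² = 216
  k=0: +1/(0!·3!·1!·3!·2!·0!) = 1/72
  k=1: −1/(1!·2!·0!·2!·3!·1!) = -1/24
Σ = -1/36  ⇒  CG² = 216·(-1/36)² = 1/6
CG = −√(1/6) = -0.408248

−√(1/6) ≈ -0.408248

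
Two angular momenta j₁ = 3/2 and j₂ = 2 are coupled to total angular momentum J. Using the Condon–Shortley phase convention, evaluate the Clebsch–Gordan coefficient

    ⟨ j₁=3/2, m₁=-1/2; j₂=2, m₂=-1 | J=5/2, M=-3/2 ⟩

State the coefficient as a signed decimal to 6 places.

+√(1/35) = +0.169031

triangle: 1!·2!·3!/7! = 12/5040
(j±m)!: 1!·2!·1!·3!·1!·4! = 288
prefactor² = (2J+1)·Δ·N² = 144/35
  k=0: +1/(0!·1!·2!·1!·0!·2!) = 1/4
  k=1: −1/(1!·0!·1!·0!·1!·3!) = -1/6
Σ = 1/12  ⇒  CG² = 144/35·1/12² = 1/35
CG = +√(1/35) = +0.169031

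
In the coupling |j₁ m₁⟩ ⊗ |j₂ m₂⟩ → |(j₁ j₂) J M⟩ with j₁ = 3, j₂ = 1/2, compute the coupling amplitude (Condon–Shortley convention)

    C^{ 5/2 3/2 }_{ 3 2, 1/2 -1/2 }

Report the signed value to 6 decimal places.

+√(5/7) = +0.845154

triangle: 1!*5!*0!/7! = 120/5040
(j±m)!: 5!*1!*0!*1!*4!*1! = 2880
prefactor² = (2J+1)*Δ*N² = 2880/7
  k=0: +1/(0!*1!*1!*0!*4!*0!) = 1/24
Σ = 1/24  ⇒  CG² = 2880/7*1/24² = 5/7
CG = +√(5/7) = +0.845154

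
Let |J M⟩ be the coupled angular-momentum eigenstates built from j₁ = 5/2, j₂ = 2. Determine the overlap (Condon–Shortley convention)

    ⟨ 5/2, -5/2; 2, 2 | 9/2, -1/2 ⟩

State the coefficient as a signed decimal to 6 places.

+√(1/126) ≈ +0.089087

triangle: 0!×5!×4!/10! = 2880/3628800
(j±m)!: 0!×5!×4!×0!×4!×5! = 8294400
prefactor² = (2J+1)×Δ×N² = 460800/7
  k=0: +1/(0!×0!×5!×4!×0!×0!) = 1/2880
Σ = 1/2880  ⇒  CG² = 460800/7×1/2880² = 1/126
CG = +√(1/126) = +0.089087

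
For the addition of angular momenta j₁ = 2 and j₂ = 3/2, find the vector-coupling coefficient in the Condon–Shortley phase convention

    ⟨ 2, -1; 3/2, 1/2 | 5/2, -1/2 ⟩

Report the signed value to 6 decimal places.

-0.597614

√[6·1!3!2!/7! · 1!3!2!1!2!3!] = √(72/35)
  +(−1)^0/∏(0,1,3,2,0,0)! = 1/12  (running 1/12)
  +(−1)^1/∏(1,0,2,1,1,1)! = -1/2  (running -5/12)
⟨..|..⟩ = √(72/35)·(-5/12) = -0.597614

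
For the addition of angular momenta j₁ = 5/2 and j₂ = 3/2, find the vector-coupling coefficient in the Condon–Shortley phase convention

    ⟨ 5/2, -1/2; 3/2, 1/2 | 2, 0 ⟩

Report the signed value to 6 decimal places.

−√(1/14) ≈ -0.267261

triangle: 2!·3!·1!/7! = 12/5040
(j±m)!: 2!·3!·2!·1!·2!·2! = 96
prefactor² = (2J+1)·Δ·N² = 8/7
  k=1: −1/(1!·1!·2!·1!·1!·0!) = -1/2
  k=2: +1/(2!·0!·1!·0!·2!·1!) = 1/4
Σ = -1/4  ⇒  CG² = 8/7·(-1/4)² = 1/14
CG = −√(1/14) = -0.267261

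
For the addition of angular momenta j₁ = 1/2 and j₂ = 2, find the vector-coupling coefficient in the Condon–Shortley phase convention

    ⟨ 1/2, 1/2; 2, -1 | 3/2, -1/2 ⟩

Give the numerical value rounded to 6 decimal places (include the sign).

+√(3/5) ≈ +0.774597

√[4·1!0!3!/5! · 1!0!1!3!1!2!] = √(12/5)
  +(−1)^0/∏(0,1,0,1,0,2)! = 1/2  (running 1/2)
⟨..|..⟩ = √(12/5)·(1/2) = +0.774597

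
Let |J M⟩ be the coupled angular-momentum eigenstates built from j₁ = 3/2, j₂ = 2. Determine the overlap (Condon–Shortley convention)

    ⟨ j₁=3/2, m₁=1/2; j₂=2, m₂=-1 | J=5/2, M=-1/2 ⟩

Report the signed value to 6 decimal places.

+√(5/14) = +0.597614

triangle: 1!*2!*3!/7! = 12/5040
(j±m)!: 2!*1!*1!*3!*2!*3! = 144
prefactor² = (2J+1)*Δ*N² = 72/35
  k=0: +1/(0!*1!*1!*1!*1!*2!) = 1/2
  k=1: −1/(1!*0!*0!*0!*2!*3!) = -1/12
Σ = 5/12  ⇒  CG² = 72/35*5/12² = 5/14
CG = +√(5/14) = +0.597614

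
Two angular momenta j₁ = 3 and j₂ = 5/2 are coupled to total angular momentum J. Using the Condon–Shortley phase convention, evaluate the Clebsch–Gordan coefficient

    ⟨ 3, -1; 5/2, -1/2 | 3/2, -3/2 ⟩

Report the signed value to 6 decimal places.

j₁+j₂−J=4  J+j₁−j₂=2  J−j₁+j₂=1  j₁+j₂+J+1=8
(j₁±m₁, j₂±m₂, J±M) = (2,4,2,3,0,3)
P² = 576/35
sum k=2..2:
  [2] +1/8 = 1/8
S = 1/8
C² = P²·S² = 9/35 ; C = +0.507093

+0.507093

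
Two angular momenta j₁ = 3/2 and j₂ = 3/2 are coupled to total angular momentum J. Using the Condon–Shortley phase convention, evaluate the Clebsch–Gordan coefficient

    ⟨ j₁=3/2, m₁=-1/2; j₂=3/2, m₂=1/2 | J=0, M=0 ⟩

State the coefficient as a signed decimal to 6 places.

√[1·3!0!0!/4! · 1!2!2!1!0!0!] = √(1)
  +(−1)^2/∏(2,1,0,0,0,0)! = 1/2  (running 1/2)
⟨..|..⟩ = √(1)·(1/2) = +0.500000

+√(1/4) = +0.500000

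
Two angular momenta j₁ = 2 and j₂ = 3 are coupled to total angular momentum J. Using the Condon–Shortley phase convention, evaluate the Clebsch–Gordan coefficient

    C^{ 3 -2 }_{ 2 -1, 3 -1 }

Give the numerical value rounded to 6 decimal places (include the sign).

j₁+j₂−J=2  J+j₁−j₂=2  J−j₁+j₂=4  j₁+j₂+J+1=9
(j₁±m₁, j₂±m₂, J±M) = (1,3,2,4,1,5)
P² = 64
sum k=1..2:
  [1] −1/12 = -1/12
  [2] +1/48 = 1/48
S = -1/16
C² = P²·S² = 1/4 ; C = -0.500000

−√(1/4) = -0.500000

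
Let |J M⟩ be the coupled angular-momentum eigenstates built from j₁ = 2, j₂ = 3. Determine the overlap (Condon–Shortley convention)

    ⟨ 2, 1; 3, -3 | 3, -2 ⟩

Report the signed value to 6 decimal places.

+0.645497

j₁+j₂−J=2  J+j₁−j₂=2  J−j₁+j₂=4  j₁+j₂+J+1=9
(j₁±m₁, j₂±m₂, J±M) = (3,1,0,6,1,5)
P² = 960
sum k=0..0:
  [0] +1/48 = 1/48
S = 1/48
C² = P²·S² = 5/12 ; C = +0.645497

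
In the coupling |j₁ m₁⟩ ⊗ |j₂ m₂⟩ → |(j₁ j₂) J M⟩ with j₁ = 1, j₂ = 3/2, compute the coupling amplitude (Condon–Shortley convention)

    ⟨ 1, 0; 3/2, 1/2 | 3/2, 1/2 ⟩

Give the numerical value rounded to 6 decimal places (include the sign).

-0.258199

triangle: 1!·1!·2!/5! = 2/120
(j±m)!: 1!·1!·2!·1!·2!·1! = 4
prefactor² = (2J+1)·Δ·N² = 4/15
  k=0: +1/(0!·1!·1!·2!·0!·0!) = 1/2
  k=1: −1/(1!·0!·0!·1!·1!·1!) = -1
Σ = -1/2  ⇒  CG² = 4/15·(-1/2)² = 1/15
CG = −√(1/15) = -0.258199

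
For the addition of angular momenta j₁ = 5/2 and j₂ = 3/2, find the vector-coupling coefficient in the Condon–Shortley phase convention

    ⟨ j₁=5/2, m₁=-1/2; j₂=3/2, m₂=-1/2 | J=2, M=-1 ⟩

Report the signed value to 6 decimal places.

−√(25/84) = -0.545545

j₁+j₂−J=2  J+j₁−j₂=3  J−j₁+j₂=1  j₁+j₂+J+1=7
(j₁±m₁, j₂±m₂, J±M) = (2,3,1,2,1,3)
P² = 12/7
sum k=0..1:
  [0] +1/12 = 1/12
  [1] −1/2 = -1/2
S = -5/12
C² = P²·S² = 25/84 ; C = -0.545545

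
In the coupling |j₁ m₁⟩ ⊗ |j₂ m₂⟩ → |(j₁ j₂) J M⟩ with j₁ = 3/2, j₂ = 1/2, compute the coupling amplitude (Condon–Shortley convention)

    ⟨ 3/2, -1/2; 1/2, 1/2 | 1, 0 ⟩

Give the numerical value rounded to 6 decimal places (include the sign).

√[3·1!2!0!/4! · 1!2!1!0!1!1!] = √(1/2)
  +(−1)^1/∏(1,0,1,0,1,0)! = -1  (running -1)
⟨..|..⟩ = √(1/2)·(-1) = -0.707107

-0.707107  (= −√(1/2))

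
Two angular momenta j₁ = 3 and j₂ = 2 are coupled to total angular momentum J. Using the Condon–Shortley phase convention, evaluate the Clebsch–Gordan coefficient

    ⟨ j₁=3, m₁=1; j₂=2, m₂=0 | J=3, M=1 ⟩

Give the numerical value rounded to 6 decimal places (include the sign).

triangle: 2!*4!*2!/9! = 96/362880
(j±m)!: 4!*2!*2!*2!*4!*2! = 9216
prefactor² = (2J+1)*Δ*N² = 256/15
  k=0: +1/(0!*2!*2!*2!*2!*0!) = 1/16
  k=1: −1/(1!*1!*1!*1!*3!*1!) = -1/6
  k=2: +1/(2!*0!*0!*0!*4!*2!) = 1/96
Σ = -3/32  ⇒  CG² = 256/15*(-3/32)² = 3/20
CG = −√(3/20) = -0.387298

−√(3/20) ≈ -0.387298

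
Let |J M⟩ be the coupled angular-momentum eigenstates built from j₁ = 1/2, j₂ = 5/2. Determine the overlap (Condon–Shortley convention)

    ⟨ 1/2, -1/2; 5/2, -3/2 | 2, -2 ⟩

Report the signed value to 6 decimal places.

√[5·1!0!4!/6! · 0!1!1!4!0!4!] = √(96)
  +(−1)^1/∏(1,0,0,0,0,4)! = -1/24  (running -1/24)
⟨..|..⟩ = √(96)·(-1/24) = -0.408248

-0.408248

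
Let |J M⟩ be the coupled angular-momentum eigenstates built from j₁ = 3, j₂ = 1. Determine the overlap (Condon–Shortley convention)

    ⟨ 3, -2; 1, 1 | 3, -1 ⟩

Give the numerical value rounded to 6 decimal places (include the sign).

√[7·1!5!1!/8! · 1!5!2!0!2!4!] = √(240)
  +(−1)^1/∏(1,0,4,1,1,0)! = -1/24  (running -1/24)
⟨..|..⟩ = √(240)·(-1/24) = -0.645497

−√(5/12) ≈ -0.645497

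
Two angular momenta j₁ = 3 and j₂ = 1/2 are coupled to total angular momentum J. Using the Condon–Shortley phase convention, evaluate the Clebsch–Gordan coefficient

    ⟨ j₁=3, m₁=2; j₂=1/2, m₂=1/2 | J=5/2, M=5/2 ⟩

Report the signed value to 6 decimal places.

j₁+j₂−J=1  J+j₁−j₂=5  J−j₁+j₂=0  j₁+j₂+J+1=7
(j₁±m₁, j₂±m₂, J±M) = (5,1,1,0,5,0)
P² = 14400/7
sum k=1..1:
  [1] −1/120 = -1/120
S = -1/120
C² = P²·S² = 1/7 ; C = -0.377964

-0.377964  (= −√(1/7))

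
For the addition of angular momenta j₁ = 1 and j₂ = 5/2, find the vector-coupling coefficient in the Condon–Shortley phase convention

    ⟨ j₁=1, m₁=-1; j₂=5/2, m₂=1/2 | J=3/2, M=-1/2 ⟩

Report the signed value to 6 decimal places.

√[4·2!0!3!/6! · 0!2!3!2!1!2!] = √(16/5)
  +(−1)^2/∏(2,0,0,1,0,2)! = 1/4  (running 1/4)
⟨..|..⟩ = √(16/5)·(1/4) = +0.447214

+√(1/5) ≈ +0.447214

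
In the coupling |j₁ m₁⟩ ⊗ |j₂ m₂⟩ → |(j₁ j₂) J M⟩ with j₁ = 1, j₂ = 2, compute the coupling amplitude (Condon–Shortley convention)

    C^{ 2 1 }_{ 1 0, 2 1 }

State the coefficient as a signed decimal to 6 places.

triangle: 1!×1!×3!/6! = 6/720
(j±m)!: 1!×1!×3!×1!×3!×1! = 36
prefactor² = (2J+1)×Δ×N² = 3/2
  k=0: +1/(0!×1!×1!×3!×0!×0!) = 1/6
  k=1: −1/(1!×0!×0!×2!×1!×1!) = -1/2
Σ = -1/3  ⇒  CG² = 3/2×(-1/3)² = 1/6
CG = −√(1/6) = -0.408248

-0.408248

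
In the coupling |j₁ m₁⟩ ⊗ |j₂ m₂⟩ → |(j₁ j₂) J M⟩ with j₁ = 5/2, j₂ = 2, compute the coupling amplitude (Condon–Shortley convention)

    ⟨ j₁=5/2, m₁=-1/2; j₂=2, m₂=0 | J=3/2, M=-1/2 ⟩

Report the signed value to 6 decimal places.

+0.239046  (= +√(2/35))

√[4·3!2!1!/7! · 2!3!2!2!1!2!] = √(32/35)
  +(−1)^1/∏(1,2,2,1,0,0)! = -1/4  (running -1/4)
  +(−1)^2/∏(2,1,1,0,1,1)! = 1/2  (running 1/4)
⟨..|..⟩ = √(32/35)·(1/4) = +0.239046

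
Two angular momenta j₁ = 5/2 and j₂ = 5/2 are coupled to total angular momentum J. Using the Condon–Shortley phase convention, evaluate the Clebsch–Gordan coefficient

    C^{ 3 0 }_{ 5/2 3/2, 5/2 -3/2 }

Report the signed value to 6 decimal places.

+√(49/180) = +0.521749

√[7·2!3!3!/9! · 4!1!1!4!3!3!] = √(144/5)
  +(−1)^0/∏(0,2,1,1,2,2)! = 1/8  (running 1/8)
  +(−1)^1/∏(1,1,0,0,3,3)! = -1/36  (running 7/72)
⟨..|..⟩ = √(144/5)·(7/72) = +0.521749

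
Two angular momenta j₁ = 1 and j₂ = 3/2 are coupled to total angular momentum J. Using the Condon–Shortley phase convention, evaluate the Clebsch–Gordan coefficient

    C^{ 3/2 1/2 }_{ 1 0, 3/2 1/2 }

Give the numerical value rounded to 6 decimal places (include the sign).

j₁+j₂−J=1  J+j₁−j₂=1  J−j₁+j₂=2  j₁+j₂+J+1=5
(j₁±m₁, j₂±m₂, J±M) = (1,1,2,1,2,1)
P² = 4/15
sum k=0..1:
  [0] +1/2 = 1/2
  [1] −1/1 = -1
S = -1/2
C² = P²·S² = 1/15 ; C = -0.258199

−√(1/15) ≈ -0.258199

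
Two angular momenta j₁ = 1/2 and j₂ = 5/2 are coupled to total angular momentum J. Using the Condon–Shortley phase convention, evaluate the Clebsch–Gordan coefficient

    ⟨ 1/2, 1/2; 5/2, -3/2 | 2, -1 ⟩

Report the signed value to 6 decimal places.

+0.816497

triangle: 1!·0!·4!/6! = 24/720
(j±m)!: 1!·0!·1!·4!·1!·3! = 144
prefactor² = (2J+1)·Δ·N² = 24
  k=0: +1/(0!·1!·0!·1!·0!·3!) = 1/6
Σ = 1/6  ⇒  CG² = 24·1/6² = 2/3
CG = +√(2/3) = +0.816497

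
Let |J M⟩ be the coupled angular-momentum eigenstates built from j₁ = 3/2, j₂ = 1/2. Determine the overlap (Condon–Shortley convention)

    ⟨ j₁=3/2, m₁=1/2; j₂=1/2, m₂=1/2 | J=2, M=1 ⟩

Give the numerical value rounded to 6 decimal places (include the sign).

+0.866025  (= +√(3/4))

√[5·0!3!1!/5! · 2!1!1!0!3!1!] = √(3)
  +(−1)^0/∏(0,0,1,1,2,0)! = 1/2  (running 1/2)
⟨..|..⟩ = √(3)·(1/2) = +0.866025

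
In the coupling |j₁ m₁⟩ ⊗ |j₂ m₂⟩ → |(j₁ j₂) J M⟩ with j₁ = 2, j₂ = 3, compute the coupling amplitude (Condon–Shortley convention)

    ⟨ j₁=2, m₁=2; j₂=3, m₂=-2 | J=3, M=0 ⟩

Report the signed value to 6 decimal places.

j₁+j₂−J=2  J+j₁−j₂=2  J−j₁+j₂=4  j₁+j₂+J+1=9
(j₁±m₁, j₂±m₂, J±M) = (4,0,1,5,3,3)
P² = 192
sum k=0..0:
  [0] +1/24 = 1/24
S = 1/24
C² = P²·S² = 1/3 ; C = +0.577350

+0.577350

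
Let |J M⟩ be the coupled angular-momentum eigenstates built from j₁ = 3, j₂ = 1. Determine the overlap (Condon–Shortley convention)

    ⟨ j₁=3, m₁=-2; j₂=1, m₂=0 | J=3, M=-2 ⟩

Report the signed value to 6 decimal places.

triangle: 1!·5!·1!/8! = 120/40320
(j±m)!: 1!·5!·1!·1!·1!·5! = 14400
prefactor² = (2J+1)·Δ·N² = 300
  k=0: +1/(0!·1!·5!·1!·0!·0!) = 1/120
  k=1: −1/(1!·0!·4!·0!·1!·1!) = -1/24
Σ = -1/30  ⇒  CG² = 300·(-1/30)² = 1/3
CG = −√(1/3) = -0.577350

-0.577350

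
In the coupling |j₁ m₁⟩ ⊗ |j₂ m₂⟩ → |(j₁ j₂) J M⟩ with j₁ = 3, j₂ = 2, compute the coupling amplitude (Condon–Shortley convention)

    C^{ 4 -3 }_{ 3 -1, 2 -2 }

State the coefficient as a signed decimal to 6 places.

triangle: 1!×5!×3!/10! = 720/3628800
(j±m)!: 2!×4!×0!×4!×1!×7! = 5806080
prefactor² = (2J+1)×Δ×N² = 10368
  k=0: +1/(0!×1!×4!×0!×1!×3!) = 1/144
Σ = 1/144  ⇒  CG² = 10368×1/144² = 1/2
CG = +√(1/2) = +0.707107

+√(1/2) ≈ +0.707107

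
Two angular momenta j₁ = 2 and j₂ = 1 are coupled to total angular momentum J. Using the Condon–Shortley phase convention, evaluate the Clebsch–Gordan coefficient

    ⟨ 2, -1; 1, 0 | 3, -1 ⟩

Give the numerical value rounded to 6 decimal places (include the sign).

+0.730297

j₁+j₂−J=0  J+j₁−j₂=4  J−j₁+j₂=2  j₁+j₂+J+1=7
(j₁±m₁, j₂±m₂, J±M) = (1,3,1,1,2,4)
P² = 96/5
sum k=0..0:
  [0] +1/6 = 1/6
S = 1/6
C² = P²·S² = 8/15 ; C = +0.730297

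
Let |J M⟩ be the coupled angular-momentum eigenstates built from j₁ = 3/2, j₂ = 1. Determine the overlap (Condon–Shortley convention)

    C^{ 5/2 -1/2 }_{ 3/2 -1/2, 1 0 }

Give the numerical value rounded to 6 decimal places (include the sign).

√[6·0!3!2!/6! · 1!2!1!1!2!3!] = √(12/5)
  +(−1)^0/∏(0,0,2,1,1,1)! = 1/2  (running 1/2)
⟨..|..⟩ = √(12/5)·(1/2) = +0.774597

+0.774597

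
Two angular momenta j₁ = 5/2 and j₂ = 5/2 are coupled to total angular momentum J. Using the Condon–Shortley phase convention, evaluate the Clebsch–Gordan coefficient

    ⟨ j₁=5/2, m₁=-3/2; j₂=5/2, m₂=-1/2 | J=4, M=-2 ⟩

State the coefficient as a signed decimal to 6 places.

triangle: 1!*4!*4!/10! = 576/3628800
(j±m)!: 1!*4!*2!*3!*2!*6! = 414720
prefactor² = (2J+1)*Δ*N² = 20736/35
  k=0: +1/(0!*1!*4!*2!*0!*2!) = 1/96
  k=1: −1/(1!*0!*3!*1!*1!*3!) = -1/36
Σ = -5/288  ⇒  CG² = 20736/35*(-5/288)² = 5/28
CG = −√(5/28) = -0.422577

-0.422577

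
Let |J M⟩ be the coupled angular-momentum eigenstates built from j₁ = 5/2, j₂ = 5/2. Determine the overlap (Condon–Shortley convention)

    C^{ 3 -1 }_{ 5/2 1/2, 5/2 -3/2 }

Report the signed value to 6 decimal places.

j₁+j₂−J=2  J+j₁−j₂=3  J−j₁+j₂=3  j₁+j₂+J+1=9
(j₁±m₁, j₂±m₂, J±M) = (3,2,1,4,2,4)
P² = 96/5
sum k=0..1:
  [0] +1/8 = 1/8
  [1] −1/12 = -1/12
S = 1/24
C² = P²·S² = 1/30 ; C = +0.182574

+√(1/30) ≈ +0.182574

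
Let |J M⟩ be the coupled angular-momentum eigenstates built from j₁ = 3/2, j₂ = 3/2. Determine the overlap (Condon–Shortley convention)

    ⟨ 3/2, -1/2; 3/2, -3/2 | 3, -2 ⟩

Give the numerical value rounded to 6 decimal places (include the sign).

j₁+j₂−J=0  J+j₁−j₂=3  J−j₁+j₂=3  j₁+j₂+J+1=7
(j₁±m₁, j₂±m₂, J±M) = (1,2,0,3,1,5)
P² = 72
sum k=0..0:
  [0] +1/12 = 1/12
S = 1/12
C² = P²·S² = 1/2 ; C = +0.707107

+0.707107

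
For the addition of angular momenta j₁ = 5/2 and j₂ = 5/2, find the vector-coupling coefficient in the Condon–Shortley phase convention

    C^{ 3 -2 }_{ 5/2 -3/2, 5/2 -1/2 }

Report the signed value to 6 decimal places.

-0.288675

j₁+j₂−J=2  J+j₁−j₂=3  J−j₁+j₂=3  j₁+j₂+J+1=9
(j₁±m₁, j₂±m₂, J±M) = (1,4,2,3,1,5)
P² = 48
sum k=1..2:
  [1] −1/12 = -1/12
  [2] +1/24 = 1/24
S = -1/24
C² = P²·S² = 1/12 ; C = -0.288675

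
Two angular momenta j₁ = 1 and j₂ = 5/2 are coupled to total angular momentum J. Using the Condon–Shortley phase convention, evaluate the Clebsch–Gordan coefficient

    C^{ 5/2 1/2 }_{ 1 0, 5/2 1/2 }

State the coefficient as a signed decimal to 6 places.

-0.169031  (= −√(1/35))

triangle: 1!×1!×4!/7! = 24/5040
(j±m)!: 1!×1!×3!×2!×3!×2! = 144
prefactor² = (2J+1)×Δ×N² = 144/35
  k=0: +1/(0!×1!×1!×3!×0!×1!) = 1/6
  k=1: −1/(1!×0!×0!×2!×1!×2!) = -1/4
Σ = -1/12  ⇒  CG² = 144/35×(-1/12)² = 1/35
CG = −√(1/35) = -0.169031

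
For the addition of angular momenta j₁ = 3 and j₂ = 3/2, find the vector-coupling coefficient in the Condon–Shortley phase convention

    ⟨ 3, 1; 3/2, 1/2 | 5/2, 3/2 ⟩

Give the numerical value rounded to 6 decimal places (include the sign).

triangle: 2!*4!*1!/8! = 48/40320
(j±m)!: 4!*2!*2!*1!*4!*1! = 2304
prefactor² = (2J+1)*Δ*N² = 576/35
  k=1: −1/(1!*1!*1!*1!*3!*0!) = -1/6
  k=2: +1/(2!*0!*0!*0!*4!*1!) = 1/48
Σ = -7/48  ⇒  CG² = 576/35*(-7/48)² = 7/20
CG = −√(7/20) = -0.591608

−√(7/20) = -0.591608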